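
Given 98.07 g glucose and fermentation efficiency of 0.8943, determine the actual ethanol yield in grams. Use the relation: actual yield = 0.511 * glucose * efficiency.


Actual ethanol: m = 0.511 * 98.07 * 0.8943
m = 44.8167 g

44.8167 g


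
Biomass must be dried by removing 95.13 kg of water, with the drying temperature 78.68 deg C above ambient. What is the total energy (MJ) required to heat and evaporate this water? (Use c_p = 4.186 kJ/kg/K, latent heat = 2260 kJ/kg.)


E = m_water * (4.186 * dT + 2260) / 1000
= 95.13 * (4.186 * 78.68 + 2260) / 1000
= 246.3253 MJ

246.3253 MJ


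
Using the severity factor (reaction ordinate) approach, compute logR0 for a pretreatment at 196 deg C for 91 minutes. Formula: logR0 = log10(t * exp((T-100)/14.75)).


logR0 = log10(t * exp((T - 100) / 14.75))
= log10(91 * exp((196 - 100) / 14.75))
= 4.7856

4.7856


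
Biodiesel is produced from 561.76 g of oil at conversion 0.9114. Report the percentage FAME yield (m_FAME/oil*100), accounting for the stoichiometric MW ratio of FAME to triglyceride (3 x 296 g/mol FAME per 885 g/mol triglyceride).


m_FAME = oil * conv * (3 * 296 / 885) = oil * conv * (888/885)
= 561.76 * 0.9114 * 888 / 885
= 513.7236 g
Y = m_FAME / oil * 100 = conv * (888/885) * 100
= 0.9114 * 888 / 885 * 100
= 91.45%

91.45%


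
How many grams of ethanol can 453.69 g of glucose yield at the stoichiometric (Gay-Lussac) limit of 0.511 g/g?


Theoretical ethanol yield: m_EtOH = 0.511 * m_glucose
m_EtOH = 0.511 * 453.69 = 231.8356 g

231.8356 g


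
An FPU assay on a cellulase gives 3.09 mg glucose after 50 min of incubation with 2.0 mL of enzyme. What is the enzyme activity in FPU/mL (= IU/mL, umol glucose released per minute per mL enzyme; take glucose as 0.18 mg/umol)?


Activity = glucose_mg / (0.18 mg/umol * V_mL * t_min)
= 3.09 / (0.18 * 2.0 * 50)
= 0.1717 FPU/mL

0.1717 FPU/mL


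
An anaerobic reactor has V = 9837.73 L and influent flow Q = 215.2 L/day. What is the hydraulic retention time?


HRT = V / Q
= 9837.73 / 215.2
= 45.7144 days

45.7144 days


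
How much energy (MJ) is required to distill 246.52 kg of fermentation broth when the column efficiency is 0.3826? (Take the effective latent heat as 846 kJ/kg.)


E = m * 846 / (eta * 1000)
= 246.52 * 846 / (0.3826 * 1000)
= 545.1017 MJ

545.1017 MJ


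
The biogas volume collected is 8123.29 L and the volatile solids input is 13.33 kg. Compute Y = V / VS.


Y = V / VS
= 8123.29 / 13.33
= 609.3991 L/kg VS

609.3991 L/kg VS


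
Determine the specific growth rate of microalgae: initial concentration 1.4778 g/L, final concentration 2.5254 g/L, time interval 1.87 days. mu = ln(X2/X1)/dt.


mu = ln(X2/X1) / dt
= ln(2.5254/1.4778) / 1.87
= 0.2865 per day

0.2865 per day


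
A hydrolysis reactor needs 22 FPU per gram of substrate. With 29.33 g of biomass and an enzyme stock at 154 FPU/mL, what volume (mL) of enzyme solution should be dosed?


V = dosage * m_sub / activity
V = 22 * 29.33 / 154
V = 4.1900 mL

4.1900 mL


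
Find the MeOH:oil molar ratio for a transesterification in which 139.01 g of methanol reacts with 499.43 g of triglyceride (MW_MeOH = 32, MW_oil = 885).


Molar ratio = n_MeOH / n_oil = (MeOH/32) / (oil/885) = (MeOH * 885) / (32 * oil)
= (139.01 * 885) / (32 * 499.43)
= 7.6978

7.6978


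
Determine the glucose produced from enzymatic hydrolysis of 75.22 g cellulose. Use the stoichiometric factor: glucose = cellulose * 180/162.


glucose = cellulose * 180/162
= 75.22 * 180/162
= 83.5778 g

83.5778 g


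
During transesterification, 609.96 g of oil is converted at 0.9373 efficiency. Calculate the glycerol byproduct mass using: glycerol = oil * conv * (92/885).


glycerol = oil * conv * (92/885)
= 609.96 * 0.9373 * 92 / 885
= 59.4326 g

59.4326 g


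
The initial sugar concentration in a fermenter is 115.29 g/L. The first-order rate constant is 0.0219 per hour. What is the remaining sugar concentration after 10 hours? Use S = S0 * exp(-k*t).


S = S0 * exp(-k * t)
S = 115.29 * exp(-0.0219 * 10)
S = 92.6150 g/L

92.6150 g/L


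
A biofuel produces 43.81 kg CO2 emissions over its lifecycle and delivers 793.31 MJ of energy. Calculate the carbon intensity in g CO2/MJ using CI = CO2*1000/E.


CI = CO2 * 1000 / E
= 43.81 * 1000 / 793.31
= 55.2243 g CO2/MJ

55.2243 g CO2/MJ


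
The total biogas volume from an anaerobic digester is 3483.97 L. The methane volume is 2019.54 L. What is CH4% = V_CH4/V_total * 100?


CH4% = V_CH4 / V_total * 100
= 2019.54 / 3483.97 * 100
= 57.9666%

57.9666%


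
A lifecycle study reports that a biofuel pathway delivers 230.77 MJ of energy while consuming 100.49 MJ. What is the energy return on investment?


EROI = E_out / E_in
= 230.77 / 100.49
= 2.2964

2.2964


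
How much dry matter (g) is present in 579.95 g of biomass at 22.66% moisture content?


Wd = Ww * (1 - MC/100)
= 579.95 * (1 - 22.66/100)
= 448.5333 g

448.5333 g


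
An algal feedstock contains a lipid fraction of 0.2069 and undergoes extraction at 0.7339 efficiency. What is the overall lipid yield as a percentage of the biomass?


Y = lipid_content * extraction_eff * 100
= 0.2069 * 0.7339 * 100
= 15.1844%

15.1844%


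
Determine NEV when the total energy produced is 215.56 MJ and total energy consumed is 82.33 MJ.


NEV = E_out - E_in
= 215.56 - 82.33
= 133.2300 MJ

133.2300 MJ


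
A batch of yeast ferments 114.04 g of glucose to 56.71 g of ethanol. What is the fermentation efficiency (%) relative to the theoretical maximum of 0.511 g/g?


Fermentation efficiency = (actual / (0.511 * glucose)) * 100
= (56.71 / (0.511 * 114.04)) * 100
= 97.3154%

97.3154%


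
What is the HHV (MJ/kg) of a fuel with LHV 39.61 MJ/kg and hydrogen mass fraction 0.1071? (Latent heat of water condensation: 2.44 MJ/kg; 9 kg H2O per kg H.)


HHV = LHV + H_frac * 9 * 2.44
= 39.61 + 0.1071 * 9 * 2.44
= 41.9619 MJ/kg

41.9619 MJ/kg


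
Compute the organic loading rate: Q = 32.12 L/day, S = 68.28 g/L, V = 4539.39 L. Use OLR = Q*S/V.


OLR = Q * S / V
= 32.12 * 68.28 / 4539.39
= 0.4831 g/L/day

0.4831 g/L/day


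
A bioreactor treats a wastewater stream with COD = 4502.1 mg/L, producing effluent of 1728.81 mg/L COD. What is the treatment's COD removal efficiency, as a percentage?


eta = (COD_in - COD_out) / COD_in * 100
= (4502.1 - 1728.81) / 4502.1 * 100
= 61.5999%

61.5999%


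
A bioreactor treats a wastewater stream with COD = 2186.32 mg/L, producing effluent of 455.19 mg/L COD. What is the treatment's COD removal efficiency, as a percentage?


eta = (COD_in - COD_out) / COD_in * 100
= (2186.32 - 455.19) / 2186.32 * 100
= 79.1801%

79.1801%


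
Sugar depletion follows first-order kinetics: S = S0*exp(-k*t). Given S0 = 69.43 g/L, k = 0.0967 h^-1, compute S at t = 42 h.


S = S0 * exp(-k * t)
S = 69.43 * exp(-0.0967 * 42)
S = 1.1959 g/L

1.1959 g/L


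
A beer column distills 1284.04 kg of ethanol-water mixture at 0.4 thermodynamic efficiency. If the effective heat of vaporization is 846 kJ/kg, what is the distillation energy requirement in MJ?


E = m * 846 / (eta * 1000)
= 1284.04 * 846 / (0.4 * 1000)
= 2715.7446 MJ

2715.7446 MJ


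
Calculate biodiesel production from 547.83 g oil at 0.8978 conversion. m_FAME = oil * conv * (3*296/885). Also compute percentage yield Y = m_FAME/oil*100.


m_FAME = oil * conv * (3 * 296 / 885) = oil * conv * (888/885)
= 547.83 * 0.8978 * 888 / 885
= 493.5090 g
Y = m_FAME / oil * 100 = conv * (888/885) * 100
= 0.8978 * 888 / 885 * 100
= 90.08%

493.5090 g FAME; Y = 90.08%


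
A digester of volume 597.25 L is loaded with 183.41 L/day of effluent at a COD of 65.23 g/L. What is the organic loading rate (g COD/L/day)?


OLR = Q * S / V
= 183.41 * 65.23 / 597.25
= 20.0315 g/L/day

20.0315 g/L/day


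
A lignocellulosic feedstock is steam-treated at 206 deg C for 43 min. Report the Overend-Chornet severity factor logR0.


logR0 = log10(t * exp((T - 100) / 14.75))
= log10(43 * exp((206 - 100) / 14.75))
= 4.7545

4.7545


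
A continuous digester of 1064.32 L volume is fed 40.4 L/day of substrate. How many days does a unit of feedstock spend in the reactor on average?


HRT = V / Q
= 1064.32 / 40.4
= 26.3446 days

26.3446 days


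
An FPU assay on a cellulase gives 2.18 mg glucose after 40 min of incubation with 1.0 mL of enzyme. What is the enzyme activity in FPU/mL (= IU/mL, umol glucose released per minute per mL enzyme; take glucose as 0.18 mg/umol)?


Activity = glucose_mg / (0.18 mg/umol * V_mL * t_min)
= 2.18 / (0.18 * 1.0 * 40)
= 0.3028 FPU/mL

0.3028 FPU/mL


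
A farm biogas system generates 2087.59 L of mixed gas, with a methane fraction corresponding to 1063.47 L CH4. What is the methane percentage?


CH4% = V_CH4 / V_total * 100
= 1063.47 / 2087.59 * 100
= 50.9425%

50.9425%


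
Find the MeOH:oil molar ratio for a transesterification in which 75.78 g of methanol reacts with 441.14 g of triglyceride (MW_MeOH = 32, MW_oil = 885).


Molar ratio = n_MeOH / n_oil = (MeOH/32) / (oil/885) = (MeOH * 885) / (32 * oil)
= (75.78 * 885) / (32 * 441.14)
= 4.7509

4.7509


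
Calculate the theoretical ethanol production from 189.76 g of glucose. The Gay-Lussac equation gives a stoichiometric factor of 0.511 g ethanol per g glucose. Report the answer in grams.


Theoretical ethanol yield: m_EtOH = 0.511 * m_glucose
m_EtOH = 0.511 * 189.76 = 96.9674 g

96.9674 g


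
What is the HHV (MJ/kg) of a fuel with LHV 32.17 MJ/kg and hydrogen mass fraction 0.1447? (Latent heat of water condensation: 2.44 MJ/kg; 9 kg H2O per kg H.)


HHV = LHV + H_frac * 9 * 2.44
= 32.17 + 0.1447 * 9 * 2.44
= 35.3476 MJ/kg

35.3476 MJ/kg


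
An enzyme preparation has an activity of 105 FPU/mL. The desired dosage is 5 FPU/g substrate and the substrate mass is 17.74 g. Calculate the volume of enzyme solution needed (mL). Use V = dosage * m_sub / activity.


V = dosage * m_sub / activity
V = 5 * 17.74 / 105
V = 0.8448 mL

0.8448 mL


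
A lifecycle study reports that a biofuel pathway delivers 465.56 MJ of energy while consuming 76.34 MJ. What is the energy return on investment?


EROI = E_out / E_in
= 465.56 / 76.34
= 6.0985

6.0985


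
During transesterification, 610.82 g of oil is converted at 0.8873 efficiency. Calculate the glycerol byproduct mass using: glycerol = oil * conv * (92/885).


glycerol = oil * conv * (92/885)
= 610.82 * 0.8873 * 92 / 885
= 56.3415 g

56.3415 g


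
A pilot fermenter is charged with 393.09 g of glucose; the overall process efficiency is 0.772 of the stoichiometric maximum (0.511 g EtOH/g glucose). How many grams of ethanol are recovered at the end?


Actual ethanol: m = 0.511 * 393.09 * 0.772
m = 155.0709 g

155.0709 g


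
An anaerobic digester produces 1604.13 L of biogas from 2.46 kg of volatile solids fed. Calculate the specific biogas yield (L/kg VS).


Y = V / VS
= 1604.13 / 2.46
= 652.0854 L/kg VS

652.0854 L/kg VS


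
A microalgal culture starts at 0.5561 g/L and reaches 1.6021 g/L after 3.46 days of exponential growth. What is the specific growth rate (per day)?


mu = ln(X2/X1) / dt
= ln(1.6021/0.5561) / 3.46
= 0.3058 per day

0.3058 per day


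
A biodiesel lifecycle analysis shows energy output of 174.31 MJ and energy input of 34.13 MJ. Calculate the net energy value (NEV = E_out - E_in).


NEV = E_out - E_in
= 174.31 - 34.13
= 140.1800 MJ

140.1800 MJ


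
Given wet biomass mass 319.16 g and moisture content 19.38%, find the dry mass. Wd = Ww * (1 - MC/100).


Wd = Ww * (1 - MC/100)
= 319.16 * (1 - 19.38/100)
= 257.3068 g

257.3068 g


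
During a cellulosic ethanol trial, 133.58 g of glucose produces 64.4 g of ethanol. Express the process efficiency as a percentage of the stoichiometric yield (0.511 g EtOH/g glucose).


Fermentation efficiency = (actual / (0.511 * glucose)) * 100
= (64.4 / (0.511 * 133.58)) * 100
= 94.3460%

94.3460%


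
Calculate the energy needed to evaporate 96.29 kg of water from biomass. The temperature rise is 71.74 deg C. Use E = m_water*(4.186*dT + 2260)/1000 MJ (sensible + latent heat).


E = m_water * (4.186 * dT + 2260) / 1000
= 96.29 * (4.186 * 71.74 + 2260) / 1000
= 246.5316 MJ

246.5316 MJ


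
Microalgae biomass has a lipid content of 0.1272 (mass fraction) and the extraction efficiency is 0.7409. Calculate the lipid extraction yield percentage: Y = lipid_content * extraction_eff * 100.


Y = lipid_content * extraction_eff * 100
= 0.1272 * 0.7409 * 100
= 9.4242%

9.4242%


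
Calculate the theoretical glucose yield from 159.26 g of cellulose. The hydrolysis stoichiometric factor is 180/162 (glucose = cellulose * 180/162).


glucose = cellulose * 180/162
= 159.26 * 180/162
= 176.9556 g

176.9556 g


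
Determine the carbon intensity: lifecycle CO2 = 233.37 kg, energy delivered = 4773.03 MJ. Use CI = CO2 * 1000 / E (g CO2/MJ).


CI = CO2 * 1000 / E
= 233.37 * 1000 / 4773.03
= 48.8935 g CO2/MJ

48.8935 g CO2/MJ


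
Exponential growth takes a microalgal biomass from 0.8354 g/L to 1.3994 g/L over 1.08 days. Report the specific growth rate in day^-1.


mu = ln(X2/X1) / dt
= ln(1.3994/0.8354) / 1.08
= 0.4777 per day

0.4777 per day


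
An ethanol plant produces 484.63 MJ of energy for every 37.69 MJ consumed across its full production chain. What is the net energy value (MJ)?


NEV = E_out - E_in
= 484.63 - 37.69
= 446.9400 MJ

446.9400 MJ


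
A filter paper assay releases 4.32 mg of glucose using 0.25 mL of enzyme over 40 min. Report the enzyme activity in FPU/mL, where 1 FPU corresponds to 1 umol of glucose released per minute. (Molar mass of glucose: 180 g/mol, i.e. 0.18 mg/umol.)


Activity = glucose_mg / (0.18 mg/umol * V_mL * t_min)
= 4.32 / (0.18 * 0.25 * 40)
= 2.4000 FPU/mL

2.4000 FPU/mL


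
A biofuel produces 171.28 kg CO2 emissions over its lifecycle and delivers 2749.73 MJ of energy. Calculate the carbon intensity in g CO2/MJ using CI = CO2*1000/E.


CI = CO2 * 1000 / E
= 171.28 * 1000 / 2749.73
= 62.2898 g CO2/MJ

62.2898 g CO2/MJ


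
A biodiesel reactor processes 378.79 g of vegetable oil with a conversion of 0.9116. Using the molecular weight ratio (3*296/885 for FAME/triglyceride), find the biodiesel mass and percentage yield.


m_FAME = oil * conv * (3 * 296 / 885) = oil * conv * (888/885)
= 378.79 * 0.9116 * 888 / 885
= 346.4755 g
Y = m_FAME / oil * 100 = conv * (888/885) * 100
= 0.9116 * 888 / 885 * 100
= 91.47%

346.4755 g FAME; Y = 91.47%


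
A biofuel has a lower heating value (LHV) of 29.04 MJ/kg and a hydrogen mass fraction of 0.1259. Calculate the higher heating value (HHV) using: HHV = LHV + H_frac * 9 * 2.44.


HHV = LHV + H_frac * 9 * 2.44
= 29.04 + 0.1259 * 9 * 2.44
= 31.8048 MJ/kg

31.8048 MJ/kg


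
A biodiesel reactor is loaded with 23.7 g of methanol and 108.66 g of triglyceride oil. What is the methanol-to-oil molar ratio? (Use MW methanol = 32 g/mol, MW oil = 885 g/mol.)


Molar ratio = n_MeOH / n_oil = (MeOH/32) / (oil/885) = (MeOH * 885) / (32 * oil)
= (23.7 * 885) / (32 * 108.66)
= 6.0321

6.0321


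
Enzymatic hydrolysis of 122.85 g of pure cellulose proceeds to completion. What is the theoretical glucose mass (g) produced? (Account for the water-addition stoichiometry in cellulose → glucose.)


glucose = cellulose * 180/162
= 122.85 * 180/162
= 136.5000 g

136.5000 g


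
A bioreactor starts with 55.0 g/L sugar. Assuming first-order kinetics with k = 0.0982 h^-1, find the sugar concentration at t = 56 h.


S = S0 * exp(-k * t)
S = 55.0 * exp(-0.0982 * 56)
S = 0.2250 g/L

0.2250 g/L


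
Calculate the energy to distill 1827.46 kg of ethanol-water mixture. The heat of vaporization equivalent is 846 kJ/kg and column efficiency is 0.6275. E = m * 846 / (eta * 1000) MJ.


E = m * 846 / (eta * 1000)
= 1827.46 * 846 / (0.6275 * 1000)
= 2463.7947 MJ

2463.7947 MJ


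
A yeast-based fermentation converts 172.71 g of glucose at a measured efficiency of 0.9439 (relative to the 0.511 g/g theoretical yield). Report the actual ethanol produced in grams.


Actual ethanol: m = 0.511 * 172.71 * 0.9439
m = 83.3037 g

83.3037 g


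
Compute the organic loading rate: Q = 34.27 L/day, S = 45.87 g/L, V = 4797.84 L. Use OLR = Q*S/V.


OLR = Q * S / V
= 34.27 * 45.87 / 4797.84
= 0.3276 g/L/day

0.3276 g/L/day


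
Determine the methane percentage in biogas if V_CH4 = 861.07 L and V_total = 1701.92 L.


CH4% = V_CH4 / V_total * 100
= 861.07 / 1701.92 * 100
= 50.5940%

50.5940%


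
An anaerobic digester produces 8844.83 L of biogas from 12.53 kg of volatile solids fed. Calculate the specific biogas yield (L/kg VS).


Y = V / VS
= 8844.83 / 12.53
= 705.8923 L/kg VS

705.8923 L/kg VS


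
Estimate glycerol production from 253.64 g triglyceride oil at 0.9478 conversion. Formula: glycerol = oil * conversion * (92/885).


glycerol = oil * conv * (92/885)
= 253.64 * 0.9478 * 92 / 885
= 24.9907 g

24.9907 g


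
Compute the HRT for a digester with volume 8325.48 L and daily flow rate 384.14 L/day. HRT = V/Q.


HRT = V / Q
= 8325.48 / 384.14
= 21.6730 days

21.6730 days


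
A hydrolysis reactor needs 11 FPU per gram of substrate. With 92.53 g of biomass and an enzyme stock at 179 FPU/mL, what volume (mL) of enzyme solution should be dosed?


V = dosage * m_sub / activity
V = 11 * 92.53 / 179
V = 5.6862 mL

5.6862 mL


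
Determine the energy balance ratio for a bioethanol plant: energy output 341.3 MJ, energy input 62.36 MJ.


EROI = E_out / E_in
= 341.3 / 62.36
= 5.4731

5.4731


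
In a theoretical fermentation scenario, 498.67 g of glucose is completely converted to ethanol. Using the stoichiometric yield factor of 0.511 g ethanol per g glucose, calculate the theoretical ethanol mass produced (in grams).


Theoretical ethanol yield: m_EtOH = 0.511 * m_glucose
m_EtOH = 0.511 * 498.67 = 254.8204 g

254.8204 g


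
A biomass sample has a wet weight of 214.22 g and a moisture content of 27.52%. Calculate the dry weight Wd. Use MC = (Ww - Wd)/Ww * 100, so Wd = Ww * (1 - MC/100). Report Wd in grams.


Wd = Ww * (1 - MC/100)
= 214.22 * (1 - 27.52/100)
= 155.2667 g

155.2667 g


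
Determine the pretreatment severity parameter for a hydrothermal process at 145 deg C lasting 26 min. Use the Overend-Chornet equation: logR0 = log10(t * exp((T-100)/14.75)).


logR0 = log10(t * exp((T - 100) / 14.75))
= log10(26 * exp((145 - 100) / 14.75))
= 2.7399

2.7399


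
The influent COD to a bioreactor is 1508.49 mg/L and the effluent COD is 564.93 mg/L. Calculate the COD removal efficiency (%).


eta = (COD_in - COD_out) / COD_in * 100
= (1508.49 - 564.93) / 1508.49 * 100
= 62.5500%

62.5500%


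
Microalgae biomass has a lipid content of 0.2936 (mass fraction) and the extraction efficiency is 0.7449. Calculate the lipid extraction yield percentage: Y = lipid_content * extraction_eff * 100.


Y = lipid_content * extraction_eff * 100
= 0.2936 * 0.7449 * 100
= 21.8703%

21.8703%


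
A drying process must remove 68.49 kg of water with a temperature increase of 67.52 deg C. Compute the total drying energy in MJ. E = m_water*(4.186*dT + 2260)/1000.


E = m_water * (4.186 * dT + 2260) / 1000
= 68.49 * (4.186 * 67.52 + 2260) / 1000
= 174.1453 MJ

174.1453 MJ


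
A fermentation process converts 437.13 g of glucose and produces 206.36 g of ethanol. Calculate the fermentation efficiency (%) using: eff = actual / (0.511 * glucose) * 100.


Fermentation efficiency = (actual / (0.511 * glucose)) * 100
= (206.36 / (0.511 * 437.13)) * 100
= 92.3834%

92.3834%


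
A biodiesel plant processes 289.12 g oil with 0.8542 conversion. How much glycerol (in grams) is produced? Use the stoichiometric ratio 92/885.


glycerol = oil * conv * (92/885)
= 289.12 * 0.8542 * 92 / 885
= 25.6733 g

25.6733 g


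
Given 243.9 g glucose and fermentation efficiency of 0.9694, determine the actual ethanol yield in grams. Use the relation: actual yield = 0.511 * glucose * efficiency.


Actual ethanol: m = 0.511 * 243.9 * 0.9694
m = 120.8191 g

120.8191 g


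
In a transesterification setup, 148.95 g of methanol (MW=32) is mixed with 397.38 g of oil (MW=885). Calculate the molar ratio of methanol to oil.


Molar ratio = n_MeOH / n_oil = (MeOH/32) / (oil/885) = (MeOH * 885) / (32 * oil)
= (148.95 * 885) / (32 * 397.38)
= 10.3664

10.3664


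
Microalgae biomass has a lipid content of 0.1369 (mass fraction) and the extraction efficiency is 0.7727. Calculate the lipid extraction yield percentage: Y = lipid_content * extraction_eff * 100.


Y = lipid_content * extraction_eff * 100
= 0.1369 * 0.7727 * 100
= 10.5783%

10.5783%


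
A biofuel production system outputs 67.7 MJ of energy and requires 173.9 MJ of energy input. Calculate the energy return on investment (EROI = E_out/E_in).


EROI = E_out / E_in
= 67.7 / 173.9
= 0.3893

0.3893


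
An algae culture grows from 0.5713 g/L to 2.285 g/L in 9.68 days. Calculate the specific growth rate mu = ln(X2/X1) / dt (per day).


mu = ln(X2/X1) / dt
= ln(2.285/0.5713) / 9.68
= 0.1432 per day

0.1432 per day


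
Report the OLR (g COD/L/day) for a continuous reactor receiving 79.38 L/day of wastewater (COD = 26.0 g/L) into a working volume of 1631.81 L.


OLR = Q * S / V
= 79.38 * 26.0 / 1631.81
= 1.2648 g/L/day

1.2648 g/L/day


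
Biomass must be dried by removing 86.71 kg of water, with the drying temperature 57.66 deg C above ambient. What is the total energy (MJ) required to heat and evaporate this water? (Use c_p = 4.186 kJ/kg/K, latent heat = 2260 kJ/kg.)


E = m_water * (4.186 * dT + 2260) / 1000
= 86.71 * (4.186 * 57.66 + 2260) / 1000
= 216.8933 MJ

216.8933 MJ


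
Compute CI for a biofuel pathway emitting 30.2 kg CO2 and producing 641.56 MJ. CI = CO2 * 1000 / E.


CI = CO2 * 1000 / E
= 30.2 * 1000 / 641.56
= 47.0728 g CO2/MJ

47.0728 g CO2/MJ


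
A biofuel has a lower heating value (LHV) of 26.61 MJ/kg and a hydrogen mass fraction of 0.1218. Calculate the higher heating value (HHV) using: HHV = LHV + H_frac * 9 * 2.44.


HHV = LHV + H_frac * 9 * 2.44
= 26.61 + 0.1218 * 9 * 2.44
= 29.2847 MJ/kg

29.2847 MJ/kg


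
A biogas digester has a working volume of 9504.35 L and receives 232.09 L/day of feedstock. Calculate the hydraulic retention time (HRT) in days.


HRT = V / Q
= 9504.35 / 232.09
= 40.9511 days

40.9511 days


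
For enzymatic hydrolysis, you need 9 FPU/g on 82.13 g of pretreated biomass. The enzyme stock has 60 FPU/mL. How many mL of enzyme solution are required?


V = dosage * m_sub / activity
V = 9 * 82.13 / 60
V = 12.3195 mL

12.3195 mL


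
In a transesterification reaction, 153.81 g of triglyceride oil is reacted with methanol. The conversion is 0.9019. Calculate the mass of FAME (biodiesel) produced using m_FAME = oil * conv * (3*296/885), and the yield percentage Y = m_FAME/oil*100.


m_FAME = oil * conv * (3 * 296 / 885) = oil * conv * (888/885)
= 153.81 * 0.9019 * 888 / 885
= 139.1915 g
Y = m_FAME / oil * 100 = conv * (888/885) * 100
= 0.9019 * 888 / 885 * 100
= 90.50%

139.1915 g FAME; Y = 90.50%


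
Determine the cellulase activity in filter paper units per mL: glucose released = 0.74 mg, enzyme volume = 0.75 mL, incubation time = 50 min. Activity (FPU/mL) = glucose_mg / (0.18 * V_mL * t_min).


Activity = glucose_mg / (0.18 mg/umol * V_mL * t_min)
= 0.74 / (0.18 * 0.75 * 50)
= 0.1096 FPU/mL

0.1096 FPU/mL


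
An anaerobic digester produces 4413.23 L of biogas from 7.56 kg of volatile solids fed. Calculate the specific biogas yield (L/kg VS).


Y = V / VS
= 4413.23 / 7.56
= 583.7606 L/kg VS

583.7606 L/kg VS


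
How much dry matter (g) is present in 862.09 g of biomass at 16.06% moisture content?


Wd = Ww * (1 - MC/100)
= 862.09 * (1 - 16.06/100)
= 723.6383 g

723.6383 g


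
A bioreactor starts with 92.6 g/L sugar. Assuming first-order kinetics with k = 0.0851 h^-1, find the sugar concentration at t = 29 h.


S = S0 * exp(-k * t)
S = 92.6 * exp(-0.0851 * 29)
S = 7.8490 g/L

7.8490 g/L


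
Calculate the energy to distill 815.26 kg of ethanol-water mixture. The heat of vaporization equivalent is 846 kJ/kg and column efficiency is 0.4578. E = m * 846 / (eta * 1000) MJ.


E = m * 846 / (eta * 1000)
= 815.26 * 846 / (0.4578 * 1000)
= 1506.5748 MJ

1506.5748 MJ


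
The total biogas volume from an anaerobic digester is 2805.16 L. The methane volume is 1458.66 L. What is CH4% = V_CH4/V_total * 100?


CH4% = V_CH4 / V_total * 100
= 1458.66 / 2805.16 * 100
= 51.9992%

51.9992%


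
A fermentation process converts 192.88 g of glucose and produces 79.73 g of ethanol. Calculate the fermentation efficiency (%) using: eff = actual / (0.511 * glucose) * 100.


Fermentation efficiency = (actual / (0.511 * glucose)) * 100
= (79.73 / (0.511 * 192.88)) * 100
= 80.8935%

80.8935%


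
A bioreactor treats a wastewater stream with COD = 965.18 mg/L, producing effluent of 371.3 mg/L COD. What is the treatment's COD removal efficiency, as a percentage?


eta = (COD_in - COD_out) / COD_in * 100
= (965.18 - 371.3) / 965.18 * 100
= 61.5305%

61.5305%


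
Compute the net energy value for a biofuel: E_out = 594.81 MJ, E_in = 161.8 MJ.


NEV = E_out - E_in
= 594.81 - 161.8
= 433.0100 MJ

433.0100 MJ


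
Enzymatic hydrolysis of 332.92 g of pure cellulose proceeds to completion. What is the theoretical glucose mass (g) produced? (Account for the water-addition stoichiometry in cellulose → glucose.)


glucose = cellulose * 180/162
= 332.92 * 180/162
= 369.9111 g

369.9111 g


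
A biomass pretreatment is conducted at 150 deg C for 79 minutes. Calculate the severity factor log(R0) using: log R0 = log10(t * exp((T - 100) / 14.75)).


logR0 = log10(t * exp((T - 100) / 14.75))
= log10(79 * exp((150 - 100) / 14.75))
= 3.3698

3.3698


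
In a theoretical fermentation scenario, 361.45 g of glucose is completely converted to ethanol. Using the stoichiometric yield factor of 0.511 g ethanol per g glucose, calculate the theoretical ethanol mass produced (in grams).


Theoretical ethanol yield: m_EtOH = 0.511 * m_glucose
m_EtOH = 0.511 * 361.45 = 184.7010 g

184.7010 g


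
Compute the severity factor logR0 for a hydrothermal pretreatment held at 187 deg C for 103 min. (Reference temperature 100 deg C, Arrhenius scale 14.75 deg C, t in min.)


logR0 = log10(t * exp((T - 100) / 14.75))
= log10(103 * exp((187 - 100) / 14.75))
= 4.5744

4.5744


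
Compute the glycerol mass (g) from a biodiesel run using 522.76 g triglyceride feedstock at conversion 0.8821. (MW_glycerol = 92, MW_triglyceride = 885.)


glycerol = oil * conv * (92/885)
= 522.76 * 0.8821 * 92 / 885
= 47.9363 g

47.9363 g


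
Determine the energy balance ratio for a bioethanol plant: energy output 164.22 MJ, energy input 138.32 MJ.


EROI = E_out / E_in
= 164.22 / 138.32
= 1.1872

1.1872


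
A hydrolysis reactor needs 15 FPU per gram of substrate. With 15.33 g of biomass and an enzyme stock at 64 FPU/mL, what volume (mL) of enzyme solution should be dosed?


V = dosage * m_sub / activity
V = 15 * 15.33 / 64
V = 3.5930 mL

3.5930 mL


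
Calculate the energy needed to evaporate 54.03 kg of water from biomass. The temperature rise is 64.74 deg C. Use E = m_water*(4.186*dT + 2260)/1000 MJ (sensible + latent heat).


E = m_water * (4.186 * dT + 2260) / 1000
= 54.03 * (4.186 * 64.74 + 2260) / 1000
= 136.7500 MJ

136.7500 MJ


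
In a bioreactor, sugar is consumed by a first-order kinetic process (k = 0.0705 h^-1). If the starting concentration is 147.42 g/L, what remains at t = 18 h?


S = S0 * exp(-k * t)
S = 147.42 * exp(-0.0705 * 18)
S = 41.4416 g/L

41.4416 g/L


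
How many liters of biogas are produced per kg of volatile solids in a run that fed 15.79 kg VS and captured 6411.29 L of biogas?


Y = V / VS
= 6411.29 / 15.79
= 406.0348 L/kg VS

406.0348 L/kg VS


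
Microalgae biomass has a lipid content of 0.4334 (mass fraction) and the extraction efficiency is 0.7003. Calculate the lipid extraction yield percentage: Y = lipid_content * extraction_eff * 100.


Y = lipid_content * extraction_eff * 100
= 0.4334 * 0.7003 * 100
= 30.3510%

30.3510%


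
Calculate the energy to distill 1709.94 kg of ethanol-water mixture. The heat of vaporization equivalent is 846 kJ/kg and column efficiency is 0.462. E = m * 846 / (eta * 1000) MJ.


E = m * 846 / (eta * 1000)
= 1709.94 * 846 / (0.462 * 1000)
= 3131.1888 MJ

3131.1888 MJ


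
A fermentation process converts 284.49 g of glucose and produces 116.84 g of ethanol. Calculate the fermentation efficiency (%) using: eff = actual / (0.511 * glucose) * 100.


Fermentation efficiency = (actual / (0.511 * glucose)) * 100
= (116.84 / (0.511 * 284.49)) * 100
= 80.3718%

80.3718%


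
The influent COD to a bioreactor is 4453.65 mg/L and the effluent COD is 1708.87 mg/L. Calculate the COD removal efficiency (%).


eta = (COD_in - COD_out) / COD_in * 100
= (4453.65 - 1708.87) / 4453.65 * 100
= 61.6299%

61.6299%


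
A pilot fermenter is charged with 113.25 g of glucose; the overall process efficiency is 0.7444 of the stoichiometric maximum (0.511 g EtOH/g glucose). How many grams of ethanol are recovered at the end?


Actual ethanol: m = 0.511 * 113.25 * 0.7444
m = 43.0790 g

43.0790 g


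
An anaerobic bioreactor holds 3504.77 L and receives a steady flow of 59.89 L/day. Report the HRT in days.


HRT = V / Q
= 3504.77 / 59.89
= 58.5201 days

58.5201 days


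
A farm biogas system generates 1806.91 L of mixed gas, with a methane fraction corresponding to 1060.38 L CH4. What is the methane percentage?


CH4% = V_CH4 / V_total * 100
= 1060.38 / 1806.91 * 100
= 58.6847%

58.6847%


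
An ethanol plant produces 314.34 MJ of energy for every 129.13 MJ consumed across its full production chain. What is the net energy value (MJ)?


NEV = E_out - E_in
= 314.34 - 129.13
= 185.2100 MJ

185.2100 MJ


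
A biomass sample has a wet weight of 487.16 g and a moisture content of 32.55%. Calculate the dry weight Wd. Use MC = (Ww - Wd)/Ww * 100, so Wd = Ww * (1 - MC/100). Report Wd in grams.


Wd = Ww * (1 - MC/100)
= 487.16 * (1 - 32.55/100)
= 328.5894 g

328.5894 g


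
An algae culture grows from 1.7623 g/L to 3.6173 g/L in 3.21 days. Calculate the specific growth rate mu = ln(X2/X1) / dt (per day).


mu = ln(X2/X1) / dt
= ln(3.6173/1.7623) / 3.21
= 0.2240 per day

0.2240 per day


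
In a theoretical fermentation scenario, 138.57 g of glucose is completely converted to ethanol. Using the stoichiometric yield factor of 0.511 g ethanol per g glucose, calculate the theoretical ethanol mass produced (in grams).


Theoretical ethanol yield: m_EtOH = 0.511 * m_glucose
m_EtOH = 0.511 * 138.57 = 70.8093 g

70.8093 g


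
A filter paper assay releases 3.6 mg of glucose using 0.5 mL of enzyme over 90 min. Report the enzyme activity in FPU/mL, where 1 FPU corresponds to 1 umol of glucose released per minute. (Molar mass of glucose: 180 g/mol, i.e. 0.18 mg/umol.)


Activity = glucose_mg / (0.18 mg/umol * V_mL * t_min)
= 3.6 / (0.18 * 0.5 * 90)
= 0.4444 FPU/mL

0.4444 FPU/mL


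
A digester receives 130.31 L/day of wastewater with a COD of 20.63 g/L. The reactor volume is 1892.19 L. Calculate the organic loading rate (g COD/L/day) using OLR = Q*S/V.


OLR = Q * S / V
= 130.31 * 20.63 / 1892.19
= 1.4207 g/L/day

1.4207 g/L/day


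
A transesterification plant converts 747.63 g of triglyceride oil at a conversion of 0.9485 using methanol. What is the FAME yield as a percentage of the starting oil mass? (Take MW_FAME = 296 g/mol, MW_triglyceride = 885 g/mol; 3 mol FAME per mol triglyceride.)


m_FAME = oil * conv * (3 * 296 / 885) = oil * conv * (888/885)
= 747.63 * 0.9485 * 888 / 885
= 711.5309 g
Y = m_FAME / oil * 100 = conv * (888/885) * 100
= 0.9485 * 888 / 885 * 100
= 95.17%

95.17%


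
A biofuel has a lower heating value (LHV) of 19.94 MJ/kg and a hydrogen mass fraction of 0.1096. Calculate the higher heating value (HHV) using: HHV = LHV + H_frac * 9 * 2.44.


HHV = LHV + H_frac * 9 * 2.44
= 19.94 + 0.1096 * 9 * 2.44
= 22.3468 MJ/kg

22.3468 MJ/kg


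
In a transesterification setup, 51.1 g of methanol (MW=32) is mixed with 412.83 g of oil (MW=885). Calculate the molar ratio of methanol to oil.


Molar ratio = n_MeOH / n_oil = (MeOH/32) / (oil/885) = (MeOH * 885) / (32 * oil)
= (51.1 * 885) / (32 * 412.83)
= 3.4233

3.4233


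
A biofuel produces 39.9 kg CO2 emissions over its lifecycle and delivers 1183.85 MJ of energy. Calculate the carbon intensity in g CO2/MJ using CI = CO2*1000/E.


CI = CO2 * 1000 / E
= 39.9 * 1000 / 1183.85
= 33.7036 g CO2/MJ

33.7036 g CO2/MJ


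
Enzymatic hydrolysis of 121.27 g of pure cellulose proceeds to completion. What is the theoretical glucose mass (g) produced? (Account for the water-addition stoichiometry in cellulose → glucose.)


glucose = cellulose * 180/162
= 121.27 * 180/162
= 134.7444 g

134.7444 g


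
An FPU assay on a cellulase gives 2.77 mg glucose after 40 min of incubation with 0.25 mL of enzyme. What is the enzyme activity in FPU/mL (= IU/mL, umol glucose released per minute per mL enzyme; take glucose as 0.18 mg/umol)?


Activity = glucose_mg / (0.18 mg/umol * V_mL * t_min)
= 2.77 / (0.18 * 0.25 * 40)
= 1.5389 FPU/mL

1.5389 FPU/mL


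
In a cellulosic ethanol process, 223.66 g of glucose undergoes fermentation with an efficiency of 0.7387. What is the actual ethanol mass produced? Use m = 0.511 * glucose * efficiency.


Actual ethanol: m = 0.511 * 223.66 * 0.7387
m = 84.4262 g

84.4262 g


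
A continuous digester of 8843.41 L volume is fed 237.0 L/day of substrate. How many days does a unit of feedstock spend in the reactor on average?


HRT = V / Q
= 8843.41 / 237.0
= 37.3140 days

37.3140 days


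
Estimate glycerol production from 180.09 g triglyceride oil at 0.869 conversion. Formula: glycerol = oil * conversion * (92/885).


glycerol = oil * conv * (92/885)
= 180.09 * 0.869 * 92 / 885
= 16.2687 g

16.2687 g


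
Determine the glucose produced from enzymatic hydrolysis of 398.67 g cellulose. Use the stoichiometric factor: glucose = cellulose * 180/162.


glucose = cellulose * 180/162
= 398.67 * 180/162
= 442.9667 g

442.9667 g


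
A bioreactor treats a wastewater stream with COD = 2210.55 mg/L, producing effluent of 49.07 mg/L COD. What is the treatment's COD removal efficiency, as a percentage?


eta = (COD_in - COD_out) / COD_in * 100
= (2210.55 - 49.07) / 2210.55 * 100
= 97.7802%

97.7802%


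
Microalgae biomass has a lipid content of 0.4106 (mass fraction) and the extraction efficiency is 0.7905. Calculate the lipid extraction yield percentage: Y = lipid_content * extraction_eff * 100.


Y = lipid_content * extraction_eff * 100
= 0.4106 * 0.7905 * 100
= 32.4579%

32.4579%


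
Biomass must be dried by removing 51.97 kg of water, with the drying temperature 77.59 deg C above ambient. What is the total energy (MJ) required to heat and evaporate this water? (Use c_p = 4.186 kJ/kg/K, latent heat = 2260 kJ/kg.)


E = m_water * (4.186 * dT + 2260) / 1000
= 51.97 * (4.186 * 77.59 + 2260) / 1000
= 134.3316 MJ

134.3316 MJ


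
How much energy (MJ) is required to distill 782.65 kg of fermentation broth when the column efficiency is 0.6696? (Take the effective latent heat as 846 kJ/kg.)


E = m * 846 / (eta * 1000)
= 782.65 * 846 / (0.6696 * 1000)
= 988.8320 MJ

988.8320 MJ


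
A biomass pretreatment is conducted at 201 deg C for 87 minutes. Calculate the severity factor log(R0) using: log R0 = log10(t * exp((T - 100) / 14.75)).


logR0 = log10(t * exp((T - 100) / 14.75))
= log10(87 * exp((201 - 100) / 14.75))
= 4.9133

4.9133


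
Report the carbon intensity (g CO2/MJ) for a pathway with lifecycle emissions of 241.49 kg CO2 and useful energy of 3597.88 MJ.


CI = CO2 * 1000 / E
= 241.49 * 1000 / 3597.88
= 67.1201 g CO2/MJ

67.1201 g CO2/MJ


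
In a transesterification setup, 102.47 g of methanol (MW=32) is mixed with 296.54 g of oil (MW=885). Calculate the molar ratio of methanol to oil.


Molar ratio = n_MeOH / n_oil = (MeOH/32) / (oil/885) = (MeOH * 885) / (32 * oil)
= (102.47 * 885) / (32 * 296.54)
= 9.5567

9.5567


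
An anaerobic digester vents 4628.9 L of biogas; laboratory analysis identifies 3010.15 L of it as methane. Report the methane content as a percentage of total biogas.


CH4% = V_CH4 / V_total * 100
= 3010.15 / 4628.9 * 100
= 65.0295%

65.0295%


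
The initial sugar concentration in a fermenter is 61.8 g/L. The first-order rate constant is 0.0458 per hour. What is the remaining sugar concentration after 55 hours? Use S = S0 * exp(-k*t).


S = S0 * exp(-k * t)
S = 61.8 * exp(-0.0458 * 55)
S = 4.9774 g/L

4.9774 g/L


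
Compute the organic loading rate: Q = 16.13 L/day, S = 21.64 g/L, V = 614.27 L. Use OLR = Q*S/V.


OLR = Q * S / V
= 16.13 * 21.64 / 614.27
= 0.5682 g/L/day

0.5682 g/L/day


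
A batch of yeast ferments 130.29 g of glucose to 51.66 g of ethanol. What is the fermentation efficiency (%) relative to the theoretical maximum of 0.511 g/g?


Fermentation efficiency = (actual / (0.511 * glucose)) * 100
= (51.66 / (0.511 * 130.29)) * 100
= 77.5930%

77.5930%


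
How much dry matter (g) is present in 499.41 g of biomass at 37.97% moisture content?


Wd = Ww * (1 - MC/100)
= 499.41 * (1 - 37.97/100)
= 309.7840 g

309.7840 g


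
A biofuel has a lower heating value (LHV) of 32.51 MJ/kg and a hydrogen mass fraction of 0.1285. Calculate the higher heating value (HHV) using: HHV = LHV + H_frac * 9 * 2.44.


HHV = LHV + H_frac * 9 * 2.44
= 32.51 + 0.1285 * 9 * 2.44
= 35.3319 MJ/kg

35.3319 MJ/kg


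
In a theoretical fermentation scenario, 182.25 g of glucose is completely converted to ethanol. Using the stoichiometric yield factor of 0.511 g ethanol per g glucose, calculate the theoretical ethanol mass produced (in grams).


Theoretical ethanol yield: m_EtOH = 0.511 * m_glucose
m_EtOH = 0.511 * 182.25 = 93.1298 g

93.1298 g


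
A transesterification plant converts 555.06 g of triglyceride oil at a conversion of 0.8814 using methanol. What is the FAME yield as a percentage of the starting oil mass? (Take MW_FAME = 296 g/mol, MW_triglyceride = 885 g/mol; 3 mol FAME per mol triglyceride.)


m_FAME = oil * conv * (3 * 296 / 885) = oil * conv * (888/885)
= 555.06 * 0.8814 * 888 / 885
= 490.8883 g
Y = m_FAME / oil * 100 = conv * (888/885) * 100
= 0.8814 * 888 / 885 * 100
= 88.44%

88.44%


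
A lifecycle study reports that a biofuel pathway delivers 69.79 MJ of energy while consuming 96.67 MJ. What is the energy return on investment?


EROI = E_out / E_in
= 69.79 / 96.67
= 0.7219

0.7219


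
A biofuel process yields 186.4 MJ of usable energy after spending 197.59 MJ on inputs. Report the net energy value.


NEV = E_out - E_in
= 186.4 - 197.59
= -11.1900 MJ

-11.1900 MJ


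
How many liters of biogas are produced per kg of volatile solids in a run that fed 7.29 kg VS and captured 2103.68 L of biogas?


Y = V / VS
= 2103.68 / 7.29
= 288.5706 L/kg VS

288.5706 L/kg VS


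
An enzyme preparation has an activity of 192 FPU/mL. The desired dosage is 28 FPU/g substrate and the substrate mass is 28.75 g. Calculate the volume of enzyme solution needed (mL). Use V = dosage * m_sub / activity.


V = dosage * m_sub / activity
V = 28 * 28.75 / 192
V = 4.1927 mL

4.1927 mL


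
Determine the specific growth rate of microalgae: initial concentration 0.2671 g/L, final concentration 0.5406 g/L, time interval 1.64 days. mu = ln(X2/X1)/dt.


mu = ln(X2/X1) / dt
= ln(0.5406/0.2671) / 1.64
= 0.4299 per day

0.4299 per day


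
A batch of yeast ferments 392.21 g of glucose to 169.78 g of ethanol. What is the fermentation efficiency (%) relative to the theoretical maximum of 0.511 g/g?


Fermentation efficiency = (actual / (0.511 * glucose)) * 100
= (169.78 / (0.511 * 392.21)) * 100
= 84.7124%

84.7124%
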